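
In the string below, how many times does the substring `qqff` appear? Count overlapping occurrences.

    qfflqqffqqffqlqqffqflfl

Sliding a length-4 window over the 23 characters (20 positions):
  position 5–8: qqff
  position 9–12: qqff
  position 15–18: qqff

3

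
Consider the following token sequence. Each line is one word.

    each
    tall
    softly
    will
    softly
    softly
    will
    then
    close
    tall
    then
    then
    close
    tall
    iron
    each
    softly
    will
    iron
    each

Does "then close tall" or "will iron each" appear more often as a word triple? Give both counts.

"then close tall": 2 occurrences
"will iron each": 1 occurrence

"then close tall" (2 vs 1)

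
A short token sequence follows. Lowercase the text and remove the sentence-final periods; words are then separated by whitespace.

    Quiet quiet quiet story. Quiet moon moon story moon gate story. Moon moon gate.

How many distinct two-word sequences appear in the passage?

9

14 tokens → 13 bigram windows in total.
Repeated bigrams (each contributes count−1 duplicates):
  moon gate: 2
  moon moon: 2
  quiet quiet: 2
  story moon: 2
4 duplicate windows → 13 − 4 = 9 distinct.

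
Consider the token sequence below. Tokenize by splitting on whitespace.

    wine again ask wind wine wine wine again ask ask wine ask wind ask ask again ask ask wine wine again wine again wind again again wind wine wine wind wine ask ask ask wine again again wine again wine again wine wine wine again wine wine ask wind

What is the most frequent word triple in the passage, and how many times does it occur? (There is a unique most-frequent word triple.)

Trigram frequencies (highest first):
  wine again wine: 4
  wine wine again: 3
  ask ask wine: 3
  again wine again: 3
  wine again ask: 2
  wind wine wine: 2
  … (26 more, each ≤ 2)

"wine again wine", 4 times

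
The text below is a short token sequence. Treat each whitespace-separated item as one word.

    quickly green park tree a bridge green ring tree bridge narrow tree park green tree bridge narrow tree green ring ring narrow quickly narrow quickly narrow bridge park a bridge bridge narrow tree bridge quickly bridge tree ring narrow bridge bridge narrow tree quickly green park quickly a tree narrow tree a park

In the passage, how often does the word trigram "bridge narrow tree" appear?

Scanning the 51 overlapping trigram windows for "bridge narrow tree":
  position 10–12: bridge narrow tree
  position 16–18: bridge narrow tree
  position 31–33: bridge narrow tree
  position 41–43: bridge narrow tree

4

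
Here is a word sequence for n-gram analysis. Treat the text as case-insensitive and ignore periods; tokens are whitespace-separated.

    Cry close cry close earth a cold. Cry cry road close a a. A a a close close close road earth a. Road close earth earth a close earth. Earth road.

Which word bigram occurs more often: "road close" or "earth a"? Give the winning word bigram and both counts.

"earth a" (3 vs 2)

"road close": 2 occurrences
"earth a": 3 occurrences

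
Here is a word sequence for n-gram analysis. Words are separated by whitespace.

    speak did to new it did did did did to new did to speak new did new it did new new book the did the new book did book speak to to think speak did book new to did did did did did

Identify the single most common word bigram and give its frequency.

Bigram frequencies (highest first):
  did did: 7
  did to: 3
  speak did: 2
  to new: 2
  new it: 2
  it did: 2
  … (20 more, each ≤ 2)

"did did", 7 times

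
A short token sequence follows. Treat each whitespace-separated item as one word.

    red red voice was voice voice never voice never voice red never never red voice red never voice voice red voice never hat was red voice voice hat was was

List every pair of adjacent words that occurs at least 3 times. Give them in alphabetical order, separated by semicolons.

Bigram counts meeting the condition (at least 3 times):
  never voice: 3
  red voice: 4
  voice never: 3
  voice red: 3
  voice voice: 3

never voice; red voice; voice never; voice red; voice voice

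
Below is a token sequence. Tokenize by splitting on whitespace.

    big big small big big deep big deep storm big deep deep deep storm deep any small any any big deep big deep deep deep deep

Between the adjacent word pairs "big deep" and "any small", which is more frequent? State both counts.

"big deep" (5 vs 1)

"big deep": 5 occurrences
"any small": 1 occurrence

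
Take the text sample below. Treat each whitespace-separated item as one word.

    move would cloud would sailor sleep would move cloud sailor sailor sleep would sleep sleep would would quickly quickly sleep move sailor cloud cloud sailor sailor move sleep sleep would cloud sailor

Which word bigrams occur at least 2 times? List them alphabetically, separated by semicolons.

cloud sailor; sailor sailor; sailor sleep; sleep sleep; sleep would; would cloud

Bigram counts meeting the condition (at least 2 times):
  cloud sailor: 3
  sailor sailor: 2
  sailor sleep: 2
  sleep sleep: 2
  sleep would: 4
  would cloud: 2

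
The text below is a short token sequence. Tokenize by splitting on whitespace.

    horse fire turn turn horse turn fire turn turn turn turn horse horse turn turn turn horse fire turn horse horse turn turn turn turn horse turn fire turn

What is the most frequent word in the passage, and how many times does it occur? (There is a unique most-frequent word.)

Unigram frequencies (highest first):
  turn: 17
  horse: 8
  fire: 4

"turn", 17 times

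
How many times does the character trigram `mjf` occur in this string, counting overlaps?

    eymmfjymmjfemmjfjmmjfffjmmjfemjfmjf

6

Sliding a length-3 window over the 35 characters (33 positions):
  position 9–11: mjf
  position 14–16: mjf
  position 19–21: mjf
  position 26–28: mjf
  position 30–32: mjf
  position 33–35: mjf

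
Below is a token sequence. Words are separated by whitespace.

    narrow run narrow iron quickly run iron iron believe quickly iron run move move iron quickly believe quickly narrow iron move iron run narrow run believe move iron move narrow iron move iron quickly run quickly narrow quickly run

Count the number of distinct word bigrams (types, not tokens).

22

39 tokens → 38 bigram windows in total.
Repeated bigrams (each contributes count−1 duplicates):
  move iron: 4
  iron move: 3
  iron quickly: 3
  narrow iron: 3
  quickly run: 3
  believe quickly: 2
  iron run: 2
  narrow run: 2
  … (2 more repeated)
16 duplicate windows → 38 − 16 = 22 distinct.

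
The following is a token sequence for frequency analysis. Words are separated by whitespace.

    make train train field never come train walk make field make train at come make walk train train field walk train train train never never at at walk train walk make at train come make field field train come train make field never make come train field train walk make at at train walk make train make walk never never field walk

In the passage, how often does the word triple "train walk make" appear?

Scanning the 60 overlapping trigram windows for "train walk make":
  position 7–9: train walk make
  position 29–31: train walk make
  position 48–50: train walk make
  position 53–55: train walk make

4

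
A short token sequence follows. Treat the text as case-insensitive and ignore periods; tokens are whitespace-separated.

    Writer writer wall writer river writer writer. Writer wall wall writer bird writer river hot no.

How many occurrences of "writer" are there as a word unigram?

8

Scanning the 16 tokens for "writer":
  position 1: writer
  position 2: writer
  position 4: writer
  position 6: writer
  position 7: writer
  position 8: writer
  position 11: writer
  position 13: writer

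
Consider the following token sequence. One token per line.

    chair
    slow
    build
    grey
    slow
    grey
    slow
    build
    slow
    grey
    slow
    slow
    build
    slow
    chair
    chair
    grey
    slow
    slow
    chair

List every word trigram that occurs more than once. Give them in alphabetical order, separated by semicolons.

grey slow slow; slow build slow; slow grey slow

Trigram counts meeting the condition (more than once):
  grey slow slow: 2
  slow build slow: 2
  slow grey slow: 2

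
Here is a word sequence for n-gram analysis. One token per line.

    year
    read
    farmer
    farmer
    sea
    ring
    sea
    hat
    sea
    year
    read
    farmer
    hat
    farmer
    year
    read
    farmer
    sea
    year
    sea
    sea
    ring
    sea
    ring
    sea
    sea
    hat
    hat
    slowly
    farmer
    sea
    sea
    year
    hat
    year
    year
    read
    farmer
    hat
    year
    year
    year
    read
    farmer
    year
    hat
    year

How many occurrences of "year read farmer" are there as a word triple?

5

Scanning the 45 overlapping trigram windows for "year read farmer":
  position 1–3: year read farmer
  position 10–12: year read farmer
  position 15–17: year read farmer
  position 36–38: year read farmer
  position 42–44: year read farmer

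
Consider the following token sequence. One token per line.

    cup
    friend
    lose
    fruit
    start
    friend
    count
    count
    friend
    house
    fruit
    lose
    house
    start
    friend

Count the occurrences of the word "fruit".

Scanning the 15 tokens for "fruit":
  position 4: fruit
  position 11: fruit

2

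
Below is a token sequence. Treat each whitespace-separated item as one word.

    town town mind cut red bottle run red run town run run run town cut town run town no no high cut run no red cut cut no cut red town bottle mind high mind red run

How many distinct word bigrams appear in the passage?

37 tokens → 36 bigram windows in total.
Repeated bigrams (each contributes count−1 duplicates):
  run town: 3
  cut red: 2
  red run: 2
  run run: 2
  town run: 2
6 duplicate windows → 36 − 6 = 30 distinct.

30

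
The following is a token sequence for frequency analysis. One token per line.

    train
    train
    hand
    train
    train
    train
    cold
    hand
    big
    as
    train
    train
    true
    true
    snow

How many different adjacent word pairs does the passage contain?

15 tokens → 14 bigram windows in total.
Repeated bigrams (each contributes count−1 duplicates):
  train train: 4
3 duplicate windows → 14 − 3 = 11 distinct.

11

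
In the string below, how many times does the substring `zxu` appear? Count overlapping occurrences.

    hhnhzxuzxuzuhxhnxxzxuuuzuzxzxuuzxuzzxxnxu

5

Sliding a length-3 window over the 41 characters (39 positions):
  position 5–7: zxu
  position 8–10: zxu
  position 19–21: zxu
  position 28–30: zxu
  position 32–34: zxu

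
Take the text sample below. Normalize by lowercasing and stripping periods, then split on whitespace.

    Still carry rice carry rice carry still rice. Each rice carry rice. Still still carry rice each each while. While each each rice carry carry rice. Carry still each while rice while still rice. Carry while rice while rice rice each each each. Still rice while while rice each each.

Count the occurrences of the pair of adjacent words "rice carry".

6

Scanning the 49 overlapping bigram windows for "rice carry":
  position 3–4: rice carry
  position 5–6: rice carry
  position 10–11: rice carry
  position 23–24: rice carry
  position 26–27: rice carry
  position 34–35: rice carry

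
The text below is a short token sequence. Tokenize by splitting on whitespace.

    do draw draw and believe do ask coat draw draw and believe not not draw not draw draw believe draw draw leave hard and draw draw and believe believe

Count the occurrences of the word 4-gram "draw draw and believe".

3

Scanning the 26 overlapping 4-gram windows for "draw draw and believe":
  position 2–5: draw draw and believe
  position 9–12: draw draw and believe
  position 25–28: draw draw and believe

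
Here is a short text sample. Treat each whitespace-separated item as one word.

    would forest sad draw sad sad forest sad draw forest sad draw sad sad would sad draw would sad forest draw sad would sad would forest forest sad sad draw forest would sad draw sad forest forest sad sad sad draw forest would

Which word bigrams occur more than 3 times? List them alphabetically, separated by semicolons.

Bigram counts meeting the condition (more than 3 times):
  draw sad: 4
  forest sad: 5
  sad draw: 7
  sad sad: 5
  would sad: 4

draw sad; forest sad; sad draw; sad sad; would sad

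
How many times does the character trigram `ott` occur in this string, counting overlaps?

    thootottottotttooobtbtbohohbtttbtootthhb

4

Sliding a length-3 window over the 40 characters (38 positions):
  position 6–8: ott
  position 9–11: ott
  position 12–14: ott
  position 35–37: ott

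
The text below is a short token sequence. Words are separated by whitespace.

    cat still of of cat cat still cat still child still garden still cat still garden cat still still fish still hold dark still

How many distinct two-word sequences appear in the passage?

17

24 tokens → 23 bigram windows in total.
Repeated bigrams (each contributes count−1 duplicates):
  cat still: 5
  still cat: 2
  still garden: 2
6 duplicate windows → 23 − 6 = 17 distinct.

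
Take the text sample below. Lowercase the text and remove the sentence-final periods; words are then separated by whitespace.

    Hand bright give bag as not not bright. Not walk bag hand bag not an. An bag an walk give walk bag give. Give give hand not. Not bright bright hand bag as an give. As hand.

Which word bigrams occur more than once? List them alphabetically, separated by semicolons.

Bigram counts meeting the condition (more than once):
  bag as: 2
  give give: 2
  hand bag: 2
  not bright: 2
  not not: 2
  walk bag: 2

bag as; give give; hand bag; not bright; not not; walk bag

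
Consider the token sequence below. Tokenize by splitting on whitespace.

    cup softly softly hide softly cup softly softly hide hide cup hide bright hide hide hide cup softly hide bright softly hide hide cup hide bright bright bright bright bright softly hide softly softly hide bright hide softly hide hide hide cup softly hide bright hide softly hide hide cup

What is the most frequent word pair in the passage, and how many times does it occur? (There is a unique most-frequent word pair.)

Bigram frequencies (highest first):
  softly hide: 9
  hide hide: 7
  hide cup: 5
  hide bright: 5
  cup softly: 4
  hide softly: 4
  … (6 more, each ≤ 4)

"softly hide", 9 times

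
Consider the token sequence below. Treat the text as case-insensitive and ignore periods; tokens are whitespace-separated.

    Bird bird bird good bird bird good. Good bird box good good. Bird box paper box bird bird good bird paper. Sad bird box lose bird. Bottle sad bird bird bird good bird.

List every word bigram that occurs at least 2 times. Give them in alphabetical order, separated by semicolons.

Bigram counts meeting the condition (at least 2 times):
  bird bird: 6
  bird box: 3
  bird good: 4
  good bird: 5
  good good: 2
  sad bird: 2

bird bird; bird box; bird good; good bird; good good; sad bird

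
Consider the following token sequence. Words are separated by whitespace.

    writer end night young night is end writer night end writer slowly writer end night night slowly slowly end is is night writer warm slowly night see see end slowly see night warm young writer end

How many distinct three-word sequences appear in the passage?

36 tokens → 34 trigram windows in total.
Repeated trigrams (each contributes count−1 duplicates):
  writer end night: 2
1 duplicate windows → 34 − 1 = 33 distinct.

33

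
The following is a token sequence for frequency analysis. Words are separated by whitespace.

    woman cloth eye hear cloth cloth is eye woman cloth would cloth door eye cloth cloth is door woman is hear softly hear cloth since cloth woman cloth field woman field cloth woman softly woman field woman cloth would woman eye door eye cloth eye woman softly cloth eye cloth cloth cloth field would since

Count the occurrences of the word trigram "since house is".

0

Scanning the 53 overlapping trigram windows for "since house is":
  (none found)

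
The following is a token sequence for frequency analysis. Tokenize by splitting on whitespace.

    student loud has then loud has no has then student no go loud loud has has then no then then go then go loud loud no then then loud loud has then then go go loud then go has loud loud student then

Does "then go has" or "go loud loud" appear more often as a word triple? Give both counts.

"then go has": 1 occurrence
"go loud loud": 2 occurrences

"go loud loud" (2 vs 1)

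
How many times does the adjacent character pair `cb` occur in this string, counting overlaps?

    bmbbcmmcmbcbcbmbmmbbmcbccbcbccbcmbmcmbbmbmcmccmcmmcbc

7

Sliding a length-2 window over the 53 characters (52 positions):
  position 11–12: cb
  position 13–14: cb
  position 22–23: cb
  position 25–26: cb
  position 27–28: cb
  position 30–31: cb
  position 51–52: cb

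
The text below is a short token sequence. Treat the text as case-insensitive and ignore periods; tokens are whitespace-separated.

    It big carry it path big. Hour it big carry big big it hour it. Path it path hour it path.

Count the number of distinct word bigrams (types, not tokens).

21 tokens → 20 bigram windows in total.
Repeated bigrams (each contributes count−1 duplicates):
  it path: 4
  hour it: 3
  big carry: 2
  it big: 2
7 duplicate windows → 20 − 7 = 13 distinct.

13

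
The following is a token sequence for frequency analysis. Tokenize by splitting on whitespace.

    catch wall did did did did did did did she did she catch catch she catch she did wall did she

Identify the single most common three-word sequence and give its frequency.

Trigram frequencies (highest first):
  did did did: 5
  catch wall did: 1
  wall did did: 1
  did did she: 1
  did she did: 1
  she did she: 1
  … (9 more, each ≤ 1)

"did did did", 5 times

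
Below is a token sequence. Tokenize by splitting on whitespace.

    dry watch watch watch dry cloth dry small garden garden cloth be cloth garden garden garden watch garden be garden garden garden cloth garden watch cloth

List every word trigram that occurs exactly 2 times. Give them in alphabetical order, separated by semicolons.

garden garden cloth; garden garden garden

Trigram counts meeting the condition (exactly 2 times):
  garden garden cloth: 2
  garden garden garden: 2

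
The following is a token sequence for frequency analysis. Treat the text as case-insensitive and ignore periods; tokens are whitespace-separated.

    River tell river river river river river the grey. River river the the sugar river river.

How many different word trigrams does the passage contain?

16 tokens → 14 trigram windows in total.
Repeated trigrams (each contributes count−1 duplicates):
  river river river: 3
  river river the: 2
3 duplicate windows → 14 − 3 = 11 distinct.

11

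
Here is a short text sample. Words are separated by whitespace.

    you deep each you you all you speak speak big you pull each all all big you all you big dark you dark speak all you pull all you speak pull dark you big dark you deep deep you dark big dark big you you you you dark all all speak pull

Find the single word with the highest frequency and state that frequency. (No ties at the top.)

"you", 17 times

Unigram frequencies (highest first):
  you: 17
  all: 8
  dark: 7
  big: 6
  speak: 5
  pull: 4
  … (2 more, each ≤ 3)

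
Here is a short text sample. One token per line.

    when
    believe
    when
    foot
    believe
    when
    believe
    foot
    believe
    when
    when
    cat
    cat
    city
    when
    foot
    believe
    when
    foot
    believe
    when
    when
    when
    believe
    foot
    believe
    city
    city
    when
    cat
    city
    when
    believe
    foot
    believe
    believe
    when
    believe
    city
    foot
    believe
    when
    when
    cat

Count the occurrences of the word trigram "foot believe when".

5

Scanning the 42 overlapping trigram windows for "foot believe when":
  position 4–6: foot believe when
  position 8–10: foot believe when
  position 16–18: foot believe when
  position 19–21: foot believe when
  position 40–42: foot believe when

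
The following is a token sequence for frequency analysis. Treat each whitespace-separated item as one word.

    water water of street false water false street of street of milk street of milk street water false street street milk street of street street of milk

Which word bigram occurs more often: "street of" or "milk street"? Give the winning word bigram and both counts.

"street of" (5 vs 3)

"street of": 5 occurrences
"milk street": 3 occurrences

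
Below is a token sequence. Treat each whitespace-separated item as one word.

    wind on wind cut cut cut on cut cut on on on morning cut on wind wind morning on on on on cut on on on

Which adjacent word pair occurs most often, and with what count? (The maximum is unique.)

"on on", 7 times

Bigram frequencies (highest first):
  on on: 7
  cut on: 4
  cut cut: 3
  on wind: 2
  on cut: 2
  wind on: 1
  … (6 more, each ≤ 1)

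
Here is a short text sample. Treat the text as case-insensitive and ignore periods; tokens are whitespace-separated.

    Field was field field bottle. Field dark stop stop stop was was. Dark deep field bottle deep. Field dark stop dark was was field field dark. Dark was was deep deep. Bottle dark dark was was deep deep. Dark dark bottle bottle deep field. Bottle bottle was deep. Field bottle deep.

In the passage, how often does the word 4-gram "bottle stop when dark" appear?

0

Scanning the 48 overlapping 4-gram windows for "bottle stop when dark":
  (none found)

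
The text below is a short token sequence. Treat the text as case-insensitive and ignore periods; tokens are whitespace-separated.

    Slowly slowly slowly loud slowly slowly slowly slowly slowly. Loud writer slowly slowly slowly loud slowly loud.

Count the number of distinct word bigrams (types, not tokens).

17 tokens → 16 bigram windows in total.
Repeated bigrams (each contributes count−1 duplicates):
  slowly slowly: 8
  slowly loud: 4
  loud slowly: 2
11 duplicate windows → 16 − 11 = 5 distinct.

5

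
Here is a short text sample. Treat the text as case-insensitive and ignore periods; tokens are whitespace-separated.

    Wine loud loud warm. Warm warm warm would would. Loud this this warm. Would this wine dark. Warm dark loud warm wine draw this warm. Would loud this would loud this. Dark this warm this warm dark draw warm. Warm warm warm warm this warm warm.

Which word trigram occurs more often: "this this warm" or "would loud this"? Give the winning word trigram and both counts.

"would loud this" (3 vs 1)

"this this warm": 1 occurrence
"would loud this": 3 occurrences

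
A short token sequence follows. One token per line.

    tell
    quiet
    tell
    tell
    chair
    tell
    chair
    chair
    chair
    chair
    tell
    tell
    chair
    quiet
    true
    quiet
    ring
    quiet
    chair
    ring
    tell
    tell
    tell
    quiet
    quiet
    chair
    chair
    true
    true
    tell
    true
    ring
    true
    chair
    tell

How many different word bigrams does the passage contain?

22

35 tokens → 34 bigram windows in total.
Repeated bigrams (each contributes count−1 duplicates):
  chair chair: 4
  tell tell: 4
  chair tell: 3
  tell chair: 3
  quiet chair: 2
  tell quiet: 2
12 duplicate windows → 34 − 12 = 22 distinct.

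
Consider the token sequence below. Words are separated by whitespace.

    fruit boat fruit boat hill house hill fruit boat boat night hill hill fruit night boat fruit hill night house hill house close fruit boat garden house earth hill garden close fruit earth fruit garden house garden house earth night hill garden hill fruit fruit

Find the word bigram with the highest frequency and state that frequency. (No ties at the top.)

Bigram frequencies (highest first):
  fruit boat: 4
  hill fruit: 3
  garden house: 3
  boat fruit: 2
  hill house: 2
  house hill: 2
  … (24 more, each ≤ 2)

"fruit boat", 4 times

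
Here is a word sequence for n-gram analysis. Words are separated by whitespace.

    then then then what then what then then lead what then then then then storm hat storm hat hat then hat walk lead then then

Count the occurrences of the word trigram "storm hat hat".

Scanning the 23 overlapping trigram windows for "storm hat hat":
  position 17–19: storm hat hat

1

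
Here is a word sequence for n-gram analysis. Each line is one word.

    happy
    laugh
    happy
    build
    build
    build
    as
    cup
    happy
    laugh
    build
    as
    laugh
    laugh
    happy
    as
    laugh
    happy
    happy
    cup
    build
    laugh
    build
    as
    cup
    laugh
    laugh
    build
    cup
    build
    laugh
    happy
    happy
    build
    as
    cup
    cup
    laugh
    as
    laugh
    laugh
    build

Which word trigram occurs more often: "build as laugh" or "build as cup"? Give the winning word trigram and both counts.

"build as laugh": 1 occurrence
"build as cup": 3 occurrences

"build as cup" (3 vs 1)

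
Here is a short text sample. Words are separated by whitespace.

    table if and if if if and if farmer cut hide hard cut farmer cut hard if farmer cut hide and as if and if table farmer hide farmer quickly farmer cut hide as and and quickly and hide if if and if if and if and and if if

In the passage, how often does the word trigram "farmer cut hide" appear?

3

Scanning the 48 overlapping trigram windows for "farmer cut hide":
  position 9–11: farmer cut hide
  position 18–20: farmer cut hide
  position 31–33: farmer cut hide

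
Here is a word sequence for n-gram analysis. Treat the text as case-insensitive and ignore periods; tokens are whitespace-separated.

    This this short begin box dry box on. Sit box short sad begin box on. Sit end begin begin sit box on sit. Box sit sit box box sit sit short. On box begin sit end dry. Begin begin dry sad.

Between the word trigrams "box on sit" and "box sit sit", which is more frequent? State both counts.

"box on sit" (3 vs 2)

"box on sit": 3 occurrences
"box sit sit": 2 occurrences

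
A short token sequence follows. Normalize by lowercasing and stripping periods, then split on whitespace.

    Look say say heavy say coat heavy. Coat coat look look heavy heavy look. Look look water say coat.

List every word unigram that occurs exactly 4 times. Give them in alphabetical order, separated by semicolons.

coat; heavy; say

Unigram counts meeting the condition (exactly 4 times):
  coat: 4
  heavy: 4
  say: 4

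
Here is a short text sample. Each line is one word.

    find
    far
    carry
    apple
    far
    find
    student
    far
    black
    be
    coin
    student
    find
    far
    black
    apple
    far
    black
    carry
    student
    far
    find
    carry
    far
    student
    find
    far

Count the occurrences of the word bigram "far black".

3

Scanning the 26 overlapping bigram windows for "far black":
  position 8–9: far black
  position 14–15: far black
  position 17–18: far black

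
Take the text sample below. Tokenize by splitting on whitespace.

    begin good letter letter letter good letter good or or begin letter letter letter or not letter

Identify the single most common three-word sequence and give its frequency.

Trigram frequencies (highest first):
  letter letter letter: 2
  begin good letter: 1
  good letter letter: 1
  letter letter good: 1
  letter good letter: 1
  good letter good: 1
  … (8 more, each ≤ 1)

"letter letter letter", 2 times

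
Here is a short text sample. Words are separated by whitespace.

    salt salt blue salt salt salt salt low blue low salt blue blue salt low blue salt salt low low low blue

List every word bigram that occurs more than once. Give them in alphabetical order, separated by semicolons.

Bigram counts meeting the condition (more than once):
  blue salt: 3
  low blue: 3
  low low: 2
  salt blue: 2
  salt low: 3
  salt salt: 5

blue salt; low blue; low low; salt blue; salt low; salt salt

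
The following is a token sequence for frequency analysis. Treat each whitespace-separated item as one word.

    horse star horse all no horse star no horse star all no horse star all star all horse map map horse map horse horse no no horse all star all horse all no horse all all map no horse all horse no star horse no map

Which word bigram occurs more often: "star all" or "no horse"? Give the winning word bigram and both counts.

"no horse" (6 vs 4)

"star all": 4 occurrences
"no horse": 6 occurrences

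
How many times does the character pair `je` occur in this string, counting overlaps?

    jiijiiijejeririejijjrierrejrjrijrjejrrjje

Sliding a length-2 window over the 41 characters (40 positions):
  position 8–9: je
  position 10–11: je
  position 34–35: je
  position 40–41: je

4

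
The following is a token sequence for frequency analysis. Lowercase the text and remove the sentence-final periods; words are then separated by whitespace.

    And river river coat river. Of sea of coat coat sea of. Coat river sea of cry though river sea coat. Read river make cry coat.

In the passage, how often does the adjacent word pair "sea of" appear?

Scanning the 25 overlapping bigram windows for "sea of":
  position 7–8: sea of
  position 11–12: sea of
  position 15–16: sea of

3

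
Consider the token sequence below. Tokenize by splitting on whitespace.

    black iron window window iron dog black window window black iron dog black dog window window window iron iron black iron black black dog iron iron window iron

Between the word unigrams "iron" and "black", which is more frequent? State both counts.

"iron": 9 occurrences
"black": 7 occurrences

"iron" (9 vs 7)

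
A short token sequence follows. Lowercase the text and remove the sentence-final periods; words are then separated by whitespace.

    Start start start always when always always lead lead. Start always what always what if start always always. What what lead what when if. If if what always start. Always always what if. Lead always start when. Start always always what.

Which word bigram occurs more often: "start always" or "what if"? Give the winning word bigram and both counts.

"start always": 5 occurrences
"what if": 2 occurrences

"start always" (5 vs 2)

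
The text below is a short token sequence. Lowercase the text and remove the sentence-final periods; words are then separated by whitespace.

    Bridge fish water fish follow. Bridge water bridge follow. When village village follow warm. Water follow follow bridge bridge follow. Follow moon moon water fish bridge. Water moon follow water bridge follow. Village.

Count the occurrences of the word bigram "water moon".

1

Scanning the 32 overlapping bigram windows for "water moon":
  position 27–28: water moon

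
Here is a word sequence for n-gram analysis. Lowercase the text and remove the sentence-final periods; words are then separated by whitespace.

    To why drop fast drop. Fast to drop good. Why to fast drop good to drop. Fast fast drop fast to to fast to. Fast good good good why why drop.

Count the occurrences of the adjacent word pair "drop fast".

4

Scanning the 30 overlapping bigram windows for "drop fast":
  position 3–4: drop fast
  position 5–6: drop fast
  position 16–17: drop fast
  position 19–20: drop fast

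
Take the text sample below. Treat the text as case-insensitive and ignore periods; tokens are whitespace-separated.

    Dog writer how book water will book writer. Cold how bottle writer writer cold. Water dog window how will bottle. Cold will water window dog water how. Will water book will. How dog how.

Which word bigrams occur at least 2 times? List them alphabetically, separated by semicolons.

how will; will water; writer cold

Bigram counts meeting the condition (at least 2 times):
  how will: 2
  will water: 2
  writer cold: 2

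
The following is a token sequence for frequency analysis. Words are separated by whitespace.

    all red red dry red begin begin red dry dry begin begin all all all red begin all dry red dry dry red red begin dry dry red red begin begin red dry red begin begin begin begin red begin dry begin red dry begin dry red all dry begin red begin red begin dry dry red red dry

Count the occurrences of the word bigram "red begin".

8

Scanning the 58 overlapping bigram windows for "red begin":
  position 5–6: red begin
  position 16–17: red begin
  position 24–25: red begin
  position 29–30: red begin
  position 34–35: red begin
  position 39–40: red begin
  position 51–52: red begin
  position 53–54: red begin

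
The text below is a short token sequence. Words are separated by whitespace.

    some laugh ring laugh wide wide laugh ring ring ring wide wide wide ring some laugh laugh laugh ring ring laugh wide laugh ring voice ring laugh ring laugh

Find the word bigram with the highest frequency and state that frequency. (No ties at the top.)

"laugh ring", 5 times

Bigram frequencies (highest first):
  laugh ring: 5
  ring laugh: 4
  wide wide: 3
  ring ring: 3
  some laugh: 2
  laugh wide: 2
  … (7 more, each ≤ 2)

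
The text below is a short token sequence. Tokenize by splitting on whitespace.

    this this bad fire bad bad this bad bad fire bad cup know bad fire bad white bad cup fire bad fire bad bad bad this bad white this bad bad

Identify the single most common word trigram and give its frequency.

"bad fire bad", 4 times

Trigram frequencies (highest first):
  bad fire bad: 4
  fire bad bad: 2
  bad bad this: 2
  bad this bad: 2
  this bad bad: 2
  this this bad: 1
  … (16 more, each ≤ 1)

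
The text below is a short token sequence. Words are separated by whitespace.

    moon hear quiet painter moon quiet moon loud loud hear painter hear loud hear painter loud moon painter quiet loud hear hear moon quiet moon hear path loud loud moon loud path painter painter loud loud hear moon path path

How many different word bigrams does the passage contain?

40 tokens → 39 bigram windows in total.
Repeated bigrams (each contributes count−1 duplicates):
  loud hear: 4
  loud loud: 3
  hear moon: 2
  hear painter: 2
  loud moon: 2
  moon hear: 2
  moon loud: 2
  moon quiet: 2
  … (2 more repeated)
13 duplicate windows → 39 − 13 = 26 distinct.

26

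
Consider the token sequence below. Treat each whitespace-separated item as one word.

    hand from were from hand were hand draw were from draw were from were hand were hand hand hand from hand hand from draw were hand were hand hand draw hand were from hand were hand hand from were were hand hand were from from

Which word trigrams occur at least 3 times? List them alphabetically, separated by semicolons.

Trigram counts meeting the condition (at least 3 times):
  hand hand from: 3
  hand were hand: 4
  were hand hand: 4

hand hand from; hand were hand; were hand hand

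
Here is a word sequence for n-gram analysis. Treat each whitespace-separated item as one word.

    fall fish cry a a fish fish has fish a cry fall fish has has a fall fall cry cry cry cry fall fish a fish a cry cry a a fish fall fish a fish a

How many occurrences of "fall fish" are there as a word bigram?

4

Scanning the 36 overlapping bigram windows for "fall fish":
  position 1–2: fall fish
  position 12–13: fall fish
  position 23–24: fall fish
  position 33–34: fall fish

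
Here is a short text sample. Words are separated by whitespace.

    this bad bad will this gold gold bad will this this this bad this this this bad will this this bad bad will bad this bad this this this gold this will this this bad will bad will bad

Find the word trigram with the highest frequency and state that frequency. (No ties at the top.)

"this this bad", 4 times

Trigram frequencies (highest first):
  this this bad: 4
  bad will this: 3
  will this this: 3
  this this this: 3
  bad will bad: 3
  this bad bad: 2
  … (15 more, each ≤ 2)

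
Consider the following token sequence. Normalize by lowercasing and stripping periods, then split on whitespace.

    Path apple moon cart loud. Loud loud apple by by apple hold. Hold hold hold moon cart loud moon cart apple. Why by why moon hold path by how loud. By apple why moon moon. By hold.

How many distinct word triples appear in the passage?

37 tokens → 35 trigram windows in total.
Repeated trigrams (each contributes count−1 duplicates):
  hold hold hold: 2
  moon cart loud: 2
2 duplicate windows → 35 − 2 = 33 distinct.

33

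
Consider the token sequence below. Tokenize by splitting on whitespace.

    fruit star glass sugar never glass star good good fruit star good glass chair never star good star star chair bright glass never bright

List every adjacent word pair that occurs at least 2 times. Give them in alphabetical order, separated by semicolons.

Bigram counts meeting the condition (at least 2 times):
  fruit star: 2
  star good: 3

fruit star; star good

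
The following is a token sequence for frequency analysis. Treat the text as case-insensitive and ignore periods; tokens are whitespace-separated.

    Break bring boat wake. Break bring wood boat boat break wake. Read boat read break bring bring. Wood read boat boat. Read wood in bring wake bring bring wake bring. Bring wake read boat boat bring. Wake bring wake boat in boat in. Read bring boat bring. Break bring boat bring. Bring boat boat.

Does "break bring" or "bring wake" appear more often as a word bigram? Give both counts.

"bring wake" (5 vs 4)

"break bring": 4 occurrences
"bring wake": 5 occurrences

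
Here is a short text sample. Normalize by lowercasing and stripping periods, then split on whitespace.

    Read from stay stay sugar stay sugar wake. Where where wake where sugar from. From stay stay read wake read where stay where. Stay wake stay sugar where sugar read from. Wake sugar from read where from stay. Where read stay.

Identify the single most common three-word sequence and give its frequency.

"from stay stay", 2 times

Trigram frequencies (highest first):
  from stay stay: 2
  read from stay: 1
  stay stay sugar: 1
  stay sugar stay: 1
  sugar stay sugar: 1
  stay sugar wake: 1
  … (32 more, each ≤ 1)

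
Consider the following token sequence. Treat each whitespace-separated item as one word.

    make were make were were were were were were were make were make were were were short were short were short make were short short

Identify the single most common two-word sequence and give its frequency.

"were were", 8 times

Bigram frequencies (highest first):
  were were: 8
  make were: 5
  were short: 4
  were make: 3
  short were: 2
  short make: 1
  … (1 more, each ≤ 1)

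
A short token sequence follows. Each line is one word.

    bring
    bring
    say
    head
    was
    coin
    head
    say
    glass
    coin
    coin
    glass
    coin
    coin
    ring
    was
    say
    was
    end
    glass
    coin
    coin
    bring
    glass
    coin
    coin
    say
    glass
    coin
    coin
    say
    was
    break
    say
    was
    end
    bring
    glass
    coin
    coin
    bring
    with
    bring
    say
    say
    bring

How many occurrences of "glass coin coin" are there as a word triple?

6

Scanning the 44 overlapping trigram windows for "glass coin coin":
  position 9–11: glass coin coin
  position 12–14: glass coin coin
  position 20–22: glass coin coin
  position 24–26: glass coin coin
  position 28–30: glass coin coin
  position 38–40: glass coin coin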